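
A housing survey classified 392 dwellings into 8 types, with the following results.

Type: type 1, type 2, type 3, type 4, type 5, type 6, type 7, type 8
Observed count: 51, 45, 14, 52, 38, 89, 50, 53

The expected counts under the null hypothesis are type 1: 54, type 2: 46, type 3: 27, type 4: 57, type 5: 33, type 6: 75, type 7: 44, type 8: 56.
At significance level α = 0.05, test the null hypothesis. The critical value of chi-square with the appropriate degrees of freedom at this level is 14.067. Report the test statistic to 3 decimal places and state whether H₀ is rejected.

11.236; do not reject

type 1: (51 − 54)²/54 = 9/54 = 0.1667
type 2: (45 − 46)²/46 = 1/46 = 0.0217
type 3: (14 − 27)²/27 = 169/27 = 6.2593
type 4: (52 − 57)²/57 = 25/57 = 0.4386
type 5: (38 − 33)²/33 = 25/33 = 0.7576
type 6: (89 − 75)²/75 = 196/75 = 2.6133
type 7: (50 − 44)²/44 = 36/44 = 0.8182
type 8: (53 − 56)²/56 = 9/56 = 0.1607
Sum = 11.236
df = 7. Since 11.236 < 14.067, we do not reject H₀.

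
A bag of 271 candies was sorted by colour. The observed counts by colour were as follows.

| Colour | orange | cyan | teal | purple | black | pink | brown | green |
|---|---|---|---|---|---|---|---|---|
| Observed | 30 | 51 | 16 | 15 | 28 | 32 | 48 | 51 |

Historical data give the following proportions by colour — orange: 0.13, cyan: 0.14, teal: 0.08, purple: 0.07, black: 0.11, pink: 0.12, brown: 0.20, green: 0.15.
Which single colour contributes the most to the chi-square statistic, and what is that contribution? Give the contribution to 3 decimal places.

cyan, 4.496

Expected counts E_i = n·p_i: 271×0.13 = 35.23, 271×0.14 = 37.94, 271×0.08 = 21.68, 271×0.07 = 18.97, 271×0.11 = 29.81, 271×0.12 = 32.52, 271×0.20 = 54.2, 271×0.15 = 40.65.
cat         O        E   (O−E)²/E
orange     30    35.23     0.7764
cyan       51    37.94     4.4956
teal       16    21.68     1.4881
purple     15    18.97     0.8308
black      28    29.81     0.1099
pink       32    32.52     0.0083
brown      48     54.2     0.7092
green      51    40.65     2.6352
The largest term is for cyan: 4.496.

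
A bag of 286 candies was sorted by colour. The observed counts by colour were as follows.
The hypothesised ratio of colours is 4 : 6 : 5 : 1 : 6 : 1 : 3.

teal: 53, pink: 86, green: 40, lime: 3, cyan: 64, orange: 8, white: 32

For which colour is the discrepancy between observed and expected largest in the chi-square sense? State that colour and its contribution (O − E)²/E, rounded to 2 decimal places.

Ratio total = 26. Expected counts: 286×4/26 = 44, 286×6/26 = 66, 286×5/26 = 55, 286×1/26 = 11, 286×6/26 = 66, 286×1/26 = 11, 286×3/26 = 33.
teal: (53 − 44)²/44 = 81/44 = 1.841
pink: (86 − 66)²/66 = 400/66 = 6.061
green: (40 − 55)²/55 = 225/55 = 4.091
lime: (3 − 11)²/11 = 64/11 = 5.818
cyan: (64 − 66)²/66 = 4/66 = 0.061
orange: (8 − 11)²/11 = 9/11 = 0.818
white: (32 − 33)²/33 = 1/33 = 0.030
The largest term is for pink: 6.06.

pink, 6.06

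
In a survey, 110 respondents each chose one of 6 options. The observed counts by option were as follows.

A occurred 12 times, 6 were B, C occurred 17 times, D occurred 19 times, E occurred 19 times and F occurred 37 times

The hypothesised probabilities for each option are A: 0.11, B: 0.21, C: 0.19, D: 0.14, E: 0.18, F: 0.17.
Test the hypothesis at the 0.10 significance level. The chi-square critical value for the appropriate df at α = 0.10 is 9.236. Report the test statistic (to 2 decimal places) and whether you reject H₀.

32.17; reject

Expected counts E_i = n·p_i: 110×0.11 = 12.1, 110×0.21 = 23.1, 110×0.19 = 20.9, 110×0.14 = 15.4, 110×0.18 = 19.8, 110×0.17 = 18.7.
χ² = (12−12.1)²/12.1 + (6−23.1)²/23.1 + (17−20.9)²/20.9 + (19−15.4)²/15.4 + (19−19.8)²/19.8 + (37−18.7)²/18.7
   = 0.001 + 12.658 + 0.728 + 0.842 + 0.032 + 17.909
Sum = 32.17
df = 5. Since 32.17 > 9.236, we reject H₀.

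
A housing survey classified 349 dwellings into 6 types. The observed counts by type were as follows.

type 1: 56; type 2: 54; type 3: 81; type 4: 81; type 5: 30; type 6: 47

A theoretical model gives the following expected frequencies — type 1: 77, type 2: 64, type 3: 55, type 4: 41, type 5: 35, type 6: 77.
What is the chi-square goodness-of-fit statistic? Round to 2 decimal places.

type 1: (56 − 77)²/77 = 441/77 = 5.727
type 2: (54 − 64)²/64 = 100/64 = 1.563
type 3: (81 − 55)²/55 = 676/55 = 12.291
type 4: (81 − 41)²/41 = 1600/41 = 39.024
type 5: (30 − 35)²/35 = 25/35 = 0.714
type 6: (47 − 77)²/77 = 900/77 = 11.688
Sum = 71.01

71.01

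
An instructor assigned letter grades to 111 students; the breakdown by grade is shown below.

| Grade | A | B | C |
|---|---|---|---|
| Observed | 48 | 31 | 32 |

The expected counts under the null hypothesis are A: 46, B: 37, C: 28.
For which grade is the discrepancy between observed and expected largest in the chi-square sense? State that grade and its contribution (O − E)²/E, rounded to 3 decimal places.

χ² = (48−46)²/46 + (31−37)²/37 + (32−28)²/28
   = 0.0870 + 0.9730 + 0.5714
The largest term is for B: 0.973.

B, 0.973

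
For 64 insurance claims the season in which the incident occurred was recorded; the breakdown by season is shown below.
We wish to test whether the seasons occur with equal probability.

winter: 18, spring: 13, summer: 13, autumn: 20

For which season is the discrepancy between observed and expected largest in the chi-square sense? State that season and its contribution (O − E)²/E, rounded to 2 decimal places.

Under H₀ each category has probability 1/4, so each expected count is 64/4 = 16.
χ² = (18−16)²/16 + (13−16)²/16 + (13−16)²/16 + (20−16)²/16
   = 0.250 + 0.563 + 0.563 + 1.000
The largest term is for autumn: 1.00.

autumn, 1.00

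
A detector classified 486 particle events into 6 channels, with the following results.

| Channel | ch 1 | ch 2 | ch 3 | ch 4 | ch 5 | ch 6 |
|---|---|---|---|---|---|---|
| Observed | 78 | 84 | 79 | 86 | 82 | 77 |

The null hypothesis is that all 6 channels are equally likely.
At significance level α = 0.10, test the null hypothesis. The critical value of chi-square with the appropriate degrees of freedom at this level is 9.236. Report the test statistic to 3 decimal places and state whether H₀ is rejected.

Under H₀ each category has probability 1/6, so each expected count is 486/6 = 81.
χ² = (78−81)²/81 + (84−81)²/81 + (79−81)²/81 + (86−81)²/81 + (82−81)²/81 + (77−81)²/81
   = 0.1111 + 0.1111 + 0.0494 + 0.3086 + 0.0123 + 0.1975
Sum = 0.790
df = 5. Since 0.790 < 9.236, we do not reject H₀.

0.790; do not reject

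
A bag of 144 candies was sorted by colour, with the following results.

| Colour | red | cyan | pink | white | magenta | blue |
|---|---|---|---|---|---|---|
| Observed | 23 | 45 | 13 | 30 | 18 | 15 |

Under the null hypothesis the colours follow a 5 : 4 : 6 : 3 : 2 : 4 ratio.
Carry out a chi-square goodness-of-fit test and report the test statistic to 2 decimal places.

49.08

Ratio total = 24. Expected counts: 144×5/24 = 30, 144×4/24 = 24, 144×6/24 = 36, 144×3/24 = 18, 144×2/24 = 12, 144×4/24 = 24.
red: (23 − 30)²/30 = 49/30 = 1.633
cyan: (45 − 24)²/24 = 441/24 = 18.375
pink: (13 − 36)²/36 = 529/36 = 14.694
white: (30 − 18)²/18 = 144/18 = 8.000
magenta: (18 − 12)²/12 = 36/12 = 3.000
blue: (15 − 24)²/24 = 81/24 = 3.375
Sum = 49.08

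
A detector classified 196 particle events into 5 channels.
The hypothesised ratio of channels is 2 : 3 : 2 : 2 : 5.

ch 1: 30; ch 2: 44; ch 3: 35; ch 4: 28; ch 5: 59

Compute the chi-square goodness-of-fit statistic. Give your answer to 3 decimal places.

3.717

Ratio total = 14. Expected counts: 196×2/14 = 28, 196×3/14 = 42, 196×2/14 = 28, 196×2/14 = 28, 196×5/14 = 70.
ch 1: (30 − 28)²/28 = 4/28 = 0.1429
ch 2: (44 − 42)²/42 = 4/42 = 0.0952
ch 3: (35 − 28)²/28 = 49/28 = 1.7500
ch 4: (28 − 28)²/28 = 0/28 = 0.0000
ch 5: (59 − 70)²/70 = 121/70 = 1.7286
Sum = 3.717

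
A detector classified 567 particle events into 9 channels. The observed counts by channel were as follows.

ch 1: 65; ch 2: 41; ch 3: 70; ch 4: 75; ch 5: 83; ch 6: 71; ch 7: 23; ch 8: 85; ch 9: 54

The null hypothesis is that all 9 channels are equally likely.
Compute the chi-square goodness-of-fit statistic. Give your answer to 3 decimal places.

52.540

Expected count for each of the 9 categories: 567/9 = 63.
cat         O        E   (O−E)²/E
ch 1       65       63     0.0635
ch 2       41       63     7.6825
ch 3       70       63     0.7778
ch 4       75       63     2.2857
ch 5       83       63     6.3492
ch 6       71       63     1.0159
ch 7       23       63    25.3968
ch 8       85       63     7.6825
ch 9       54       63     1.2857
Sum = 52.540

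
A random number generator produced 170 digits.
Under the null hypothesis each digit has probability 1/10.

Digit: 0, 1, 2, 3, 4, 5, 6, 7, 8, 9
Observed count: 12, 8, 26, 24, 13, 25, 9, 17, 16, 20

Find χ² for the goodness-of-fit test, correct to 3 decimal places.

22.941

Under H₀ each category has probability 1/10, so each expected count is 170/10 = 17.
χ² = (12−17)²/17 + (8−17)²/17 + (26−17)²/17 + (24−17)²/17 + (13−17)²/17 + (25−17)²/17 + (9−17)²/17 + (17−17)²/17 + (16−17)²/17 + (20−17)²/17
   = 1.4706 + 4.7647 + 4.7647 + 2.8824 + 0.9412 + 3.7647 + 3.7647 + 0.0000 + 0.0588 + 0.5294
Sum = 22.941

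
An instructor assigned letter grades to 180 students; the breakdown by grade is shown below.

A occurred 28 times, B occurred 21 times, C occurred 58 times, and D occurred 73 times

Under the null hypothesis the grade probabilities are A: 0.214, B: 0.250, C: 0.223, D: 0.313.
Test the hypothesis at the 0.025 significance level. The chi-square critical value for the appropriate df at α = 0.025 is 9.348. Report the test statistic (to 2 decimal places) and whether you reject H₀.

28.55; reject

Expected counts E_i = n·p_i: 180×0.214 = 38.52, 180×0.250 = 45, 180×0.223 = 40.14, 180×0.313 = 56.34.
A: (28 − 38.52)²/38.52 = 110.6704/38.52 = 2.873
B: (21 − 45)²/45 = 576/45 = 12.800
C: (58 − 40.14)²/40.14 = 318.9796/40.14 = 7.947
D: (73 − 56.34)²/56.34 = 277.5556/56.34 = 4.926
Sum = 28.55
df = 3. Since 28.55 > 9.348, we reject H₀.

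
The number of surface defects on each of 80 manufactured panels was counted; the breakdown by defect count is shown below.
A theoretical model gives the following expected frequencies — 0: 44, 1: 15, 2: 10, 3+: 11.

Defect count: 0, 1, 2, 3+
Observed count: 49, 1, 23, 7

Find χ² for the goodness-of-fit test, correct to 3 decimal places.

0: (49 − 44)²/44 = 25/44 = 0.5682
1: (1 − 15)²/15 = 196/15 = 13.0667
2: (23 − 10)²/10 = 169/10 = 16.9000
3+: (7 − 11)²/11 = 16/11 = 1.4545
Sum = 31.989

31.989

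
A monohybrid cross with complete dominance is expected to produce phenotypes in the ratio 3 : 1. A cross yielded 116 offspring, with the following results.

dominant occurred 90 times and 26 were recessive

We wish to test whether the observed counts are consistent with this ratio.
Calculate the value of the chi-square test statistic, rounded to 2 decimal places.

Ratio total = 4. Expected counts: 116×3/4 = 87, 116×1/4 = 29.
dominant: (90 − 87)²/87 = 9/87 = 0.103
recessive: (26 − 29)²/29 = 9/29 = 0.310
Sum = 0.41

0.41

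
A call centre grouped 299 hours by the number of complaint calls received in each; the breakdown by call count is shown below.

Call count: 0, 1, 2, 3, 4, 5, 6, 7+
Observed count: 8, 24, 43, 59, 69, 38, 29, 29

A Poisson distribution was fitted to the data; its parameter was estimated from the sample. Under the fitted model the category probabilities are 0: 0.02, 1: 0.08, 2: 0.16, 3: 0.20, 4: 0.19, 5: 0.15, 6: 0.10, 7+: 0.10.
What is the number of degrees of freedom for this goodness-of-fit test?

There are k = 8 categories and 1 parameter estimated from the data, so df = 8 − 1 − 1 = 6.

6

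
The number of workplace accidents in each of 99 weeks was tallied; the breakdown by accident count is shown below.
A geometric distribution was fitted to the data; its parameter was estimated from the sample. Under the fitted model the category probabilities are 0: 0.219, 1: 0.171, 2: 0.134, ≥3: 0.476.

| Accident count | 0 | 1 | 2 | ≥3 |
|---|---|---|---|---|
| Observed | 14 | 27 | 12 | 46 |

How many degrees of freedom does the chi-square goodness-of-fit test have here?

2

There are k = 4 categories and 1 parameter estimated from the data, so df = 4 − 1 − 1 = 2.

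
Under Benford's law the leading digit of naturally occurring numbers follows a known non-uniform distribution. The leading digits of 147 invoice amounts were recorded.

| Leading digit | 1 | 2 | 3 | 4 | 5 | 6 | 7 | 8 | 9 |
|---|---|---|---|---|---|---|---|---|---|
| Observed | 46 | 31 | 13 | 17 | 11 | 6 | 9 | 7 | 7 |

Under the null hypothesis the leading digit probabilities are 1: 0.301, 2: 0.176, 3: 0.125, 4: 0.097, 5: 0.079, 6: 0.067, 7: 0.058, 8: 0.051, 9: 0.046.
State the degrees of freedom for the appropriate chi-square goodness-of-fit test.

8

There are k = 9 categories and no parameters were estimated from the data, so df = 9 − 1 = 8.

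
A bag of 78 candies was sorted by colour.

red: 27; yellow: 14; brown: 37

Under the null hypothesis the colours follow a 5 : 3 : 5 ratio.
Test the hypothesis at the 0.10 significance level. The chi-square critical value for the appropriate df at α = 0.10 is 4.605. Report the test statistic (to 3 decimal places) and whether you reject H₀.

2.822; do not reject

Ratio total = 13. Expected counts: 78×5/13 = 30, 78×3/13 = 18, 78×5/13 = 30.
red: (27 − 30)²/30 = 9/30 = 0.3000
yellow: (14 − 18)²/18 = 16/18 = 0.8889
brown: (37 − 30)²/30 = 49/30 = 1.6333
Sum = 2.822
df = 2. Since 2.822 < 4.605, we do not reject H₀.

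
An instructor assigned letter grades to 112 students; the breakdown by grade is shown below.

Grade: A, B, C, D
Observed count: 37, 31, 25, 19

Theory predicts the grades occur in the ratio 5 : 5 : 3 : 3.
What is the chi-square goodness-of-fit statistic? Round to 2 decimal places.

1.52

Ratio total = 16. Expected counts: 112×5/16 = 35, 112×5/16 = 35, 112×3/16 = 21, 112×3/16 = 21.
χ² = (37−35)²/35 + (31−35)²/35 + (25−21)²/21 + (19−21)²/21
   = 0.114 + 0.457 + 0.762 + 0.190
Sum = 1.52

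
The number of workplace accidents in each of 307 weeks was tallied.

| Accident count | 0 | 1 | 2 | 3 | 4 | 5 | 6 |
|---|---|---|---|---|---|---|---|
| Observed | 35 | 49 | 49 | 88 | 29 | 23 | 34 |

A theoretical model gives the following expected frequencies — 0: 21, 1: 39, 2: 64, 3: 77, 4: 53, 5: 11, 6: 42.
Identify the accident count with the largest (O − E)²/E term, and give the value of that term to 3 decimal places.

5, 13.091

0: (35 − 21)²/21 = 196/21 = 9.3333
1: (49 − 39)²/39 = 100/39 = 2.5641
2: (49 − 64)²/64 = 225/64 = 3.5156
3: (88 − 77)²/77 = 121/77 = 1.5714
4: (29 − 53)²/53 = 576/53 = 10.8679
5: (23 − 11)²/11 = 144/11 = 13.0909
6: (34 − 42)²/42 = 64/42 = 1.5238
The largest term is for 5: 13.091.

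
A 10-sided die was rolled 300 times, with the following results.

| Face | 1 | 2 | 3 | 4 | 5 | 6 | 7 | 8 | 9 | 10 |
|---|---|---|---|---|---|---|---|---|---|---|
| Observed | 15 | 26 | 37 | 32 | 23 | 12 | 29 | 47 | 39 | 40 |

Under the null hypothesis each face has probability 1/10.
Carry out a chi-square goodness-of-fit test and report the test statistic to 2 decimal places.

37.93

Under H₀ each category has probability 1/10, so each expected count is 300/10 = 30.
cat         O        E   (O−E)²/E
1          15       30      7.500
2          26       30      0.533
3          37       30      1.633
4          32       30      0.133
5          23       30      1.633
6          12       30     10.800
7          29       30      0.033
8          47       30      9.633
9          39       30      2.700
10         40       30      3.333
Sum = 37.93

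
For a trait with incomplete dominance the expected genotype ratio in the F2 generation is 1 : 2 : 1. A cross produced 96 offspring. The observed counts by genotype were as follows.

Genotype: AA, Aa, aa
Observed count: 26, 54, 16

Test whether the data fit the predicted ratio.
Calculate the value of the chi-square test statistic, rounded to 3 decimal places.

3.583

Ratio total = 4. Expected counts: 96×1/4 = 24, 96×2/4 = 48, 96×1/4 = 24.
AA: (26 − 24)²/24 = 4/24 = 0.1667
Aa: (54 − 48)²/48 = 36/48 = 0.7500
aa: (16 − 24)²/24 = 64/24 = 2.6667
Sum = 3.583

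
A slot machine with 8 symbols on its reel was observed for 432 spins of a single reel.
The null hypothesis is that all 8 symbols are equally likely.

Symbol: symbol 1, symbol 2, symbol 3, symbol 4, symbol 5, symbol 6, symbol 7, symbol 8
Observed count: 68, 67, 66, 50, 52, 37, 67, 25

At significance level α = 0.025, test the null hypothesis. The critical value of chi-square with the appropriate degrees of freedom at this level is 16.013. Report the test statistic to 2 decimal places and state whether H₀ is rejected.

33.85; reject

Under H₀ each category has probability 1/8, so each expected count is 432/8 = 54.
cat           O        E   (O−E)²/E
symbol 1     68       54      3.630
symbol 2     67       54      3.130
symbol 3     66       54      2.667
symbol 4     50       54      0.296
symbol 5     52       54      0.074
symbol 6     37       54      5.352
symbol 7     67       54      3.130
symbol 8     25       54     15.574
Sum = 33.85
df = 7. Since 33.85 > 16.013, we reject H₀.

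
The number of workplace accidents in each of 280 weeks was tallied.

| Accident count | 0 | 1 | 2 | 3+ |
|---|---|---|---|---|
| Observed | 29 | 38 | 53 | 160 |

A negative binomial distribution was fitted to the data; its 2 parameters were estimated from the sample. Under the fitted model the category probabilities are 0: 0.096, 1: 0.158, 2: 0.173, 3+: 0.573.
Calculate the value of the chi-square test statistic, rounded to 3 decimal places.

1.478

Expected counts E_i = n·p_i: 280×0.096 = 26.88, 280×0.158 = 44.24, 280×0.173 = 48.44, 280×0.573 = 160.44.
0: (29 − 26.88)²/26.88 = 4.4944/26.88 = 0.1672
1: (38 − 44.24)²/44.24 = 38.9376/44.24 = 0.8801
2: (53 − 48.44)²/48.44 = 20.7936/48.44 = 0.4293
3+: (160 − 160.44)²/160.44 = 0.1936/160.44 = 0.0012
Sum = 1.478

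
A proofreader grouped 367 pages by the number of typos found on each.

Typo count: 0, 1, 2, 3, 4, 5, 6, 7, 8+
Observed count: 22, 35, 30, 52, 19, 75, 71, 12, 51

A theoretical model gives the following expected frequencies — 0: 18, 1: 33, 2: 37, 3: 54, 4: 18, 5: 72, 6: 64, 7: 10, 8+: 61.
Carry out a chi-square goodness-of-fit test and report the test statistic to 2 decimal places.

5.39

χ² = (22−18)²/18 + (35−33)²/33 + (30−37)²/37 + (52−54)²/54 + (19−18)²/18 + (75−72)²/72 + (71−64)²/64 + (12−10)²/10 + (51−61)²/61
   = 0.889 + 0.121 + 1.324 + 0.074 + 0.056 + 0.125 + 0.766 + 0.400 + 1.639
Sum = 5.39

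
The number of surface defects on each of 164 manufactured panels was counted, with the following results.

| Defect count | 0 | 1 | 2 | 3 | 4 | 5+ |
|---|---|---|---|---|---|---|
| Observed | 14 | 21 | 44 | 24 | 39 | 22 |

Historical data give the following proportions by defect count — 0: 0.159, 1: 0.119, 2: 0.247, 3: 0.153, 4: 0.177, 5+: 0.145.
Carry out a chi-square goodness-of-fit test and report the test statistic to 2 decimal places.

Expected counts E_i = n·p_i: 164×0.159 = 26.076, 164×0.119 = 19.516, 164×0.247 = 40.508, 164×0.153 = 25.092, 164×0.177 = 29.028, 164×0.145 = 23.78.
0: (14 − 26.076)²/26.076 = 145.829776/26.076 = 5.592
1: (21 − 19.516)²/19.516 = 2.202256/19.516 = 0.113
2: (44 − 40.508)²/40.508 = 12.194064/40.508 = 0.301
3: (24 − 25.092)²/25.092 = 1.192464/25.092 = 0.048
4: (39 − 29.028)²/29.028 = 99.440784/29.028 = 3.426
5+: (22 − 23.78)²/23.78 = 3.1684/23.78 = 0.133
Sum = 9.61

9.61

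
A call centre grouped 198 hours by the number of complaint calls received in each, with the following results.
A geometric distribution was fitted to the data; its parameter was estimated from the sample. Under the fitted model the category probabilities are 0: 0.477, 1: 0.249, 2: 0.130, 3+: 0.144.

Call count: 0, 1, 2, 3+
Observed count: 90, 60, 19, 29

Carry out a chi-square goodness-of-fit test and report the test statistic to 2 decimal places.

4.30

Expected counts E_i = n·p_i: 198×0.477 = 94.446, 198×0.249 = 49.302, 198×0.130 = 25.74, 198×0.144 = 28.512.
0: (90 − 94.446)²/94.446 = 19.766916/94.446 = 0.209
1: (60 − 49.302)²/49.302 = 114.447204/49.302 = 2.321
2: (19 − 25.74)²/25.74 = 45.4276/25.74 = 1.765
3+: (29 − 28.512)²/28.512 = 0.238144/28.512 = 0.008
Sum = 4.30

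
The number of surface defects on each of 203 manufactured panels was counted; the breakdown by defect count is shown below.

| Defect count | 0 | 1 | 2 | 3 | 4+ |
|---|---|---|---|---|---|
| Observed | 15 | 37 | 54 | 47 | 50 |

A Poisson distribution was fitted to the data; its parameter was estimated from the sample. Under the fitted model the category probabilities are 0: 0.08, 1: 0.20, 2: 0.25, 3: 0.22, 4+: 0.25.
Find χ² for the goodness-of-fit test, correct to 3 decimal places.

0.756

Expected counts E_i = n·p_i: 203×0.08 = 16.24, 203×0.20 = 40.6, 203×0.25 = 50.75, 203×0.22 = 44.66, 203×0.25 = 50.75.
χ² = (15−16.24)²/16.24 + (37−40.6)²/40.6 + (54−50.75)²/50.75 + (47−44.66)²/44.66 + (50−50.75)²/50.75
   = 0.0947 + 0.3192 + 0.2081 + 0.1226 + 0.0111
Sum = 0.756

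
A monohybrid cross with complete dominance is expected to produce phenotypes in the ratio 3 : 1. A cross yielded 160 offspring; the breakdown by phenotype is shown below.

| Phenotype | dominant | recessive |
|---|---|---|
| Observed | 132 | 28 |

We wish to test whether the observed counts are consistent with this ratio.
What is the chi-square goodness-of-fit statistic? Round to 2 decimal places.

4.80

Ratio total = 4. Expected counts: 160×3/4 = 120, 160×1/4 = 40.
dominant: (132 − 120)²/120 = 144/120 = 1.200
recessive: (28 − 40)²/40 = 144/40 = 3.600
Sum = 4.80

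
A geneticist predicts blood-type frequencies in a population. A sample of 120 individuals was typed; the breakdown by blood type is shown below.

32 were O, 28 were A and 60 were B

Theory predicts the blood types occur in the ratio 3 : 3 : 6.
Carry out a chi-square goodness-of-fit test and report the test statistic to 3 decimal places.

Ratio total = 12. Expected counts: 120×3/12 = 30, 120×3/12 = 30, 120×6/12 = 60.
cat         O        E   (O−E)²/E
O          32       30     0.1333
A          28       30     0.1333
B          60       60     0.0000
Sum = 0.267

0.267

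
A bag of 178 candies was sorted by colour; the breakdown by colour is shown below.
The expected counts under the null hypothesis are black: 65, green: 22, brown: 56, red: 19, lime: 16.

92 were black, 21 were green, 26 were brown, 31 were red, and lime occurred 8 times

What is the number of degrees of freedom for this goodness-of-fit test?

There are k = 5 categories and no parameters were estimated from the data, so df = 5 − 1 = 4.

4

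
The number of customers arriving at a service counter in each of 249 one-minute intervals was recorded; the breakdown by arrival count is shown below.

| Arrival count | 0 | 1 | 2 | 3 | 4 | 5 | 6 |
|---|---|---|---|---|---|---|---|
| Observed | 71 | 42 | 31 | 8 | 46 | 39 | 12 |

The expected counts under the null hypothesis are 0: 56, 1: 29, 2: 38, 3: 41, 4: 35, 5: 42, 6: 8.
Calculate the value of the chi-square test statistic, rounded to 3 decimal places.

χ² = (71−56)²/56 + (42−29)²/29 + (31−38)²/38 + (8−41)²/41 + (46−35)²/35 + (39−42)²/42 + (12−8)²/8
   = 4.0179 + 5.8276 + 1.2895 + 26.5610 + 3.4571 + 0.2143 + 2.0000
Sum = 43.367

43.367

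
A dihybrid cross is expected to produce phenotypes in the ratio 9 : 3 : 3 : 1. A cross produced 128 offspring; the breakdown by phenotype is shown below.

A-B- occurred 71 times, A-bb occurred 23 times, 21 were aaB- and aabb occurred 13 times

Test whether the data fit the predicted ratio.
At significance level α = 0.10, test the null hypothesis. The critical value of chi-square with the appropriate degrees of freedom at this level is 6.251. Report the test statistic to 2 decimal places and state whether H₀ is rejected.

3.56; do not reject

Ratio total = 16. Expected counts: 128×9/16 = 72, 128×3/16 = 24, 128×3/16 = 24, 128×1/16 = 8.
cat         O        E   (O−E)²/E
A-B-       71       72      0.014
A-bb       23       24      0.042
aaB-       21       24      0.375
aabb       13        8      3.125
Sum = 3.56
df = 3. Since 3.56 < 6.251, we do not reject H₀.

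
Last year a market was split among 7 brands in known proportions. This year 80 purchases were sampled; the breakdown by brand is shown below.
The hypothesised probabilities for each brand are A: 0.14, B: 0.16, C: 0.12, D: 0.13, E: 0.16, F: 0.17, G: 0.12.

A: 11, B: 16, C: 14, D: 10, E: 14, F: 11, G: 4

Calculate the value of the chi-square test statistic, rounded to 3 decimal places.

Expected counts E_i = n·p_i: 80×0.14 = 11.2, 80×0.16 = 12.8, 80×0.12 = 9.6, 80×0.13 = 10.4, 80×0.16 = 12.8, 80×0.17 = 13.6, 80×0.12 = 9.6.
cat         O        E   (O−E)²/E
A          11     11.2     0.0036
B          16     12.8     0.8000
C          14      9.6     2.0167
D          10     10.4     0.0154
E          14     12.8     0.1125
F          11     13.6     0.4971
G           4      9.6     3.2667
Sum = 6.712

6.712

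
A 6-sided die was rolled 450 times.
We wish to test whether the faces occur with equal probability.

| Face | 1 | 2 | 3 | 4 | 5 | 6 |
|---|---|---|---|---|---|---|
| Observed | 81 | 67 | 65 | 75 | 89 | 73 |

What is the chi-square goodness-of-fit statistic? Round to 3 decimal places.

5.333

Under H₀ each category has probability 1/6, so each expected count is 450/6 = 75.
1: (81 − 75)²/75 = 36/75 = 0.4800
2: (67 − 75)²/75 = 64/75 = 0.8533
3: (65 − 75)²/75 = 100/75 = 1.3333
4: (75 − 75)²/75 = 0/75 = 0.0000
5: (89 − 75)²/75 = 196/75 = 2.6133
6: (73 − 75)²/75 = 4/75 = 0.0533
Sum = 5.333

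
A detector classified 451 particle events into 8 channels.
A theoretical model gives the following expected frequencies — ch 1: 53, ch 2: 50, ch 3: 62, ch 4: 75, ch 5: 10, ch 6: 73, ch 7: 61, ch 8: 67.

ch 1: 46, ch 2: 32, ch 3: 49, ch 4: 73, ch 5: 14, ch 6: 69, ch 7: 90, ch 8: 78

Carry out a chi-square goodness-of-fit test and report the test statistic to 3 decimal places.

27.596

cat         O        E   (O−E)²/E
ch 1       46       53     0.9245
ch 2       32       50     6.4800
ch 3       49       62     2.7258
ch 4       73       75     0.0533
ch 5       14       10     1.6000
ch 6       69       73     0.2192
ch 7       90       61    13.7869
ch 8       78       67     1.8060
Sum = 27.596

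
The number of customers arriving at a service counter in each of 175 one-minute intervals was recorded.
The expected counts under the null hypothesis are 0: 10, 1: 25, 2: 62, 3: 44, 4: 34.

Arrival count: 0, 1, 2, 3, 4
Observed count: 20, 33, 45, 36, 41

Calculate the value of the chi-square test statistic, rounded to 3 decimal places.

cat         O        E   (O−E)²/E
0          20       10    10.0000
1          33       25     2.5600
2          45       62     4.6613
3          36       44     1.4545
4          41       34     1.4412
Sum = 20.117

20.117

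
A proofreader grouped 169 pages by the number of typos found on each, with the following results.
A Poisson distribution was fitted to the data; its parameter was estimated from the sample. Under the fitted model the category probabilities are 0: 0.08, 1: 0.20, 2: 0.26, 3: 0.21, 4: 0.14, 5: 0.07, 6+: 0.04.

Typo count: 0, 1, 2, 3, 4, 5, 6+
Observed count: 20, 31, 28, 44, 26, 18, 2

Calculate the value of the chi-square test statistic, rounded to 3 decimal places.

Expected counts E_i = n·p_i: 169×0.08 = 13.52, 169×0.20 = 33.8, 169×0.26 = 43.94, 169×0.21 = 35.49, 169×0.14 = 23.66, 169×0.07 = 11.83, 169×0.04 = 6.76.
0: (20 − 13.52)²/13.52 = 41.9904/13.52 = 3.1058
1: (31 − 33.8)²/33.8 = 7.84/33.8 = 0.2320
2: (28 − 43.94)²/43.94 = 254.0836/43.94 = 5.7825
3: (44 − 35.49)²/35.49 = 72.4201/35.49 = 2.0406
4: (26 − 23.66)²/23.66 = 5.4756/23.66 = 0.2314
5: (18 − 11.83)²/11.83 = 38.0689/11.83 = 3.2180
6+: (2 − 6.76)²/6.76 = 22.6576/6.76 = 3.3517
Sum = 17.962

17.962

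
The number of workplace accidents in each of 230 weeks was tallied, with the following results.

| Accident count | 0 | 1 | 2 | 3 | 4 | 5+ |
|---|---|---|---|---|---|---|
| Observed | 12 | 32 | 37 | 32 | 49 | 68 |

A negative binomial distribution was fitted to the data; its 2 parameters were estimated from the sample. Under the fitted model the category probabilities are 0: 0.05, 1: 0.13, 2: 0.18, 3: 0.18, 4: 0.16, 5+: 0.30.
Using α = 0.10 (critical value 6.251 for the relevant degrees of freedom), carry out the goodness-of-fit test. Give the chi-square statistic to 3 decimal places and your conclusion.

Expected counts E_i = n·p_i: 230×0.05 = 11.5, 230×0.13 = 29.9, 230×0.18 = 41.4, 230×0.18 = 41.4, 230×0.16 = 36.8, 230×0.30 = 69.
0: (12 − 11.5)²/11.5 = 0.25/11.5 = 0.0217
1: (32 − 29.9)²/29.9 = 4.41/29.9 = 0.1475
2: (37 − 41.4)²/41.4 = 19.36/41.4 = 0.4676
3: (32 − 41.4)²/41.4 = 88.36/41.4 = 2.1343
4: (49 − 36.8)²/36.8 = 148.84/36.8 = 4.0446
5+: (68 − 69)²/69 = 1/69 = 0.0145
Sum = 6.830
df = 3. Since 6.830 > 6.251, we reject H₀.

6.830; reject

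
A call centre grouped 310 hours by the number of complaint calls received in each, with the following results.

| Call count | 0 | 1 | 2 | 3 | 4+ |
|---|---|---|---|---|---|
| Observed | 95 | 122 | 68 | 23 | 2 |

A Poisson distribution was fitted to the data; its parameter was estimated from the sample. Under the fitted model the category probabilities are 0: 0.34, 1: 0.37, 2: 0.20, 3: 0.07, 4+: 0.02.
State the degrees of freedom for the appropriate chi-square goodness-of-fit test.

There are k = 5 categories and 1 parameter estimated from the data, so df = 5 − 1 − 1 = 3.

3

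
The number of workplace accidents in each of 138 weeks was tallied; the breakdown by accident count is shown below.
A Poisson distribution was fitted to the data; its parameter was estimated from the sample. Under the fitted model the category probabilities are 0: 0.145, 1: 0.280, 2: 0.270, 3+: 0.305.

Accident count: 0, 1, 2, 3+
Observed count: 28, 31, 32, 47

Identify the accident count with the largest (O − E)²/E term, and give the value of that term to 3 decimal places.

Expected counts E_i = n·p_i: 138×0.145 = 20.01, 138×0.280 = 38.64, 138×0.270 = 37.26, 138×0.305 = 42.09.
0: (28 − 20.01)²/20.01 = 63.8401/20.01 = 3.1904
1: (31 − 38.64)²/38.64 = 58.3696/38.64 = 1.5106
2: (32 − 37.26)²/37.26 = 27.6676/37.26 = 0.7426
3+: (47 − 42.09)²/42.09 = 24.1081/42.09 = 0.5728
The largest term is for 0: 3.190.

0, 3.190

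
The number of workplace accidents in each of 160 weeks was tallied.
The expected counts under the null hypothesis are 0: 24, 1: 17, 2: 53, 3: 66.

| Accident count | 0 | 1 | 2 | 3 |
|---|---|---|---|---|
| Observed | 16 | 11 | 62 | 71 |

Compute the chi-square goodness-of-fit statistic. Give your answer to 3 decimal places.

6.691

cat         O        E   (O−E)²/E
0          16       24     2.6667
1          11       17     2.1176
2          62       53     1.5283
3          71       66     0.3788
Sum = 6.691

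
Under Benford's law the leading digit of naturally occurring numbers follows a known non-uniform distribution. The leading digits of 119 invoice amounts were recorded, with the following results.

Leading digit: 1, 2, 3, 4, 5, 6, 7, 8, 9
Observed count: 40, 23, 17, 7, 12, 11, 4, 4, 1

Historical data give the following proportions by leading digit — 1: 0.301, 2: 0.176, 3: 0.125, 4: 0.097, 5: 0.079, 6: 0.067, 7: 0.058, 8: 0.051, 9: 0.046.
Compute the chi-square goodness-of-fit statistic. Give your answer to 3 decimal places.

Expected counts E_i = n·p_i: 119×0.301 = 35.819, 119×0.176 = 20.944, 119×0.125 = 14.875, 119×0.097 = 11.543, 119×0.079 = 9.401, 119×0.067 = 7.973, 119×0.058 = 6.902, 119×0.051 = 6.069, 119×0.046 = 5.474.
1: (40 − 35.819)²/35.819 = 17.480761/35.819 = 0.4880
2: (23 − 20.944)²/20.944 = 4.227136/20.944 = 0.2018
3: (17 − 14.875)²/14.875 = 4.515625/14.875 = 0.3036
4: (7 − 11.543)²/11.543 = 20.638849/11.543 = 1.7880
5: (12 − 9.401)²/9.401 = 6.754801/9.401 = 0.7185
6: (11 − 7.973)²/7.973 = 9.162729/7.973 = 1.1492
7: (4 − 6.902)²/6.902 = 8.421604/6.902 = 1.2202
8: (4 − 6.069)²/6.069 = 4.280761/6.069 = 0.7053
9: (1 − 5.474)²/5.474 = 20.016676/5.474 = 3.6567
Sum = 10.231

10.231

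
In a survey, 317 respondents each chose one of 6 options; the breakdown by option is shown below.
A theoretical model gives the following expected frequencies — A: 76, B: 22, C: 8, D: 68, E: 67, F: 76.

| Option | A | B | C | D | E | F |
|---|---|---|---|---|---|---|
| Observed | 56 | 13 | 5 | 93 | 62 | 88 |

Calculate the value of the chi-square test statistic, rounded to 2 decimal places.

21.53

cat         O        E   (O−E)²/E
A          56       76      5.263
B          13       22      3.682
C           5        8      1.125
D          93       68      9.191
E          62       67      0.373
F          88       76      1.895
Sum = 21.53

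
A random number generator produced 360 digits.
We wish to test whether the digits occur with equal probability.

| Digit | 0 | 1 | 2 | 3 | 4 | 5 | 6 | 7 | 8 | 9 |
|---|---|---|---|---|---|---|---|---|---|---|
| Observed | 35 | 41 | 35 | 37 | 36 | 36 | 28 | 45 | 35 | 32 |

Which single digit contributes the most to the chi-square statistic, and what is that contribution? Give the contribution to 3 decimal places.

Under H₀ each category has probability 1/10, so each expected count is 360/10 = 36.
cat         O        E   (O−E)²/E
0          35       36     0.0278
1          41       36     0.6944
2          35       36     0.0278
3          37       36     0.0278
4          36       36     0.0000
5          36       36     0.0000
6          28       36     1.7778
7          45       36     2.2500
8          35       36     0.0278
9          32       36     0.4444
The largest term is for 7: 2.250.

7, 2.250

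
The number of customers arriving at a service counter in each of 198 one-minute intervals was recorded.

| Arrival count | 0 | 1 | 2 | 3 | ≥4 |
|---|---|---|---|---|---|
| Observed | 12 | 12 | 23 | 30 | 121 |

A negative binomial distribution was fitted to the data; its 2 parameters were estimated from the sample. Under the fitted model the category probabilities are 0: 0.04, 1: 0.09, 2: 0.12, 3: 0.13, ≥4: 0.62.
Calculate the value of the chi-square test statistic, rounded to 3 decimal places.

4.757

Expected counts E_i = n·p_i: 198×0.04 = 7.92, 198×0.09 = 17.82, 198×0.12 = 23.76, 198×0.13 = 25.74, 198×0.62 = 122.76.
χ² = (12−7.92)²/7.92 + (12−17.82)²/17.82 + (23−23.76)²/23.76 + (30−25.74)²/25.74 + (121−122.76)²/122.76
   = 2.1018 + 1.9008 + 0.0243 + 0.7050 + 0.0252
Sum = 4.757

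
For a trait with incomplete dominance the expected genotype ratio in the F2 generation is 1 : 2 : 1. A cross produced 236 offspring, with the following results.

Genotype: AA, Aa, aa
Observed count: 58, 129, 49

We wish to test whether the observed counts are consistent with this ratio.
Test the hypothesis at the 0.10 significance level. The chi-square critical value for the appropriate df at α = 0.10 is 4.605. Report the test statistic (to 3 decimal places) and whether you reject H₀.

2.737; do not reject

Ratio total = 4. Expected counts: 236×1/4 = 59, 236×2/4 = 118, 236×1/4 = 59.
AA: (58 − 59)²/59 = 1/59 = 0.0169
Aa: (129 − 118)²/118 = 121/118 = 1.0254
aa: (49 − 59)²/59 = 100/59 = 1.6949
Sum = 2.737
df = 2. Since 2.737 < 4.605, we do not reject H₀.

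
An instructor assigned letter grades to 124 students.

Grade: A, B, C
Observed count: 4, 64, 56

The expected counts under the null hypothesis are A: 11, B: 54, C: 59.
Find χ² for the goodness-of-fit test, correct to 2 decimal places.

6.46

A: (4 − 11)²/11 = 49/11 = 4.455
B: (64 − 54)²/54 = 100/54 = 1.852
C: (56 − 59)²/59 = 9/59 = 0.153
Sum = 6.46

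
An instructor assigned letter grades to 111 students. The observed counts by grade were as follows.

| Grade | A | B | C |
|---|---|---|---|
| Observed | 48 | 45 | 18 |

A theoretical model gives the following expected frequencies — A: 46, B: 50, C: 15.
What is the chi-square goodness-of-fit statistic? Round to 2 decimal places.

1.19

χ² = (48−46)²/46 + (45−50)²/50 + (18−15)²/15
   = 0.087 + 0.500 + 0.600
Sum = 1.19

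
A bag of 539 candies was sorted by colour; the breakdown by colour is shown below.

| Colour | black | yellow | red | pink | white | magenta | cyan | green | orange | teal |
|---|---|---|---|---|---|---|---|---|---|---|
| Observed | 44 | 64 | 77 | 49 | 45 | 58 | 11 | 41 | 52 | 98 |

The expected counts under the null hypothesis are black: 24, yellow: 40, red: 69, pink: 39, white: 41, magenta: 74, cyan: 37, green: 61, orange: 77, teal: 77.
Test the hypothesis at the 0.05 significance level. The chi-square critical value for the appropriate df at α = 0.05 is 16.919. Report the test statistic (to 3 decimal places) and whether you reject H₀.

black: (44 − 24)²/24 = 400/24 = 16.6667
yellow: (64 − 40)²/40 = 576/40 = 14.4000
red: (77 − 69)²/69 = 64/69 = 0.9275
pink: (49 − 39)²/39 = 100/39 = 2.5641
white: (45 − 41)²/41 = 16/41 = 0.3902
magenta: (58 − 74)²/74 = 256/74 = 3.4595
cyan: (11 − 37)²/37 = 676/37 = 18.2703
green: (41 − 61)²/61 = 400/61 = 6.5574
orange: (52 − 77)²/77 = 625/77 = 8.1169
teal: (98 − 77)²/77 = 441/77 = 5.7273
Sum = 77.080
df = 9. Since 77.080 > 16.919, we reject H₀.

77.080; reject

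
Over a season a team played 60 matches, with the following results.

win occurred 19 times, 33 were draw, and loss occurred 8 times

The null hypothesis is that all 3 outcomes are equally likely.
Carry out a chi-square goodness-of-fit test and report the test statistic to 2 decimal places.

Expected count for each of the 3 categories: 60/3 = 20.
win: (19 − 20)²/20 = 1/20 = 0.050
draw: (33 − 20)²/20 = 169/20 = 8.450
loss: (8 − 20)²/20 = 144/20 = 7.200
Sum = 15.70

15.70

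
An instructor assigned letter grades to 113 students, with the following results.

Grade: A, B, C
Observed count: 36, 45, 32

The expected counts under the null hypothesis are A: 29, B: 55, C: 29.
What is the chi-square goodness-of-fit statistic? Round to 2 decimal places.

3.82

χ² = (36−29)²/29 + (45−55)²/55 + (32−29)²/29
   = 1.690 + 1.818 + 0.310
Sum = 3.82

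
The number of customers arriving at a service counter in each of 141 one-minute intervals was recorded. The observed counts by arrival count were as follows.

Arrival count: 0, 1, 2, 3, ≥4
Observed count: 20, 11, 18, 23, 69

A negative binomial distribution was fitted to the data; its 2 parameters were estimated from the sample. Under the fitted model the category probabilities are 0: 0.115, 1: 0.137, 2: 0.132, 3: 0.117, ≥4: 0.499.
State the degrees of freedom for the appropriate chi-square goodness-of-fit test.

There are k = 5 categories and 2 parameters estimated from the data, so df = 5 − 1 − 2 = 2.

2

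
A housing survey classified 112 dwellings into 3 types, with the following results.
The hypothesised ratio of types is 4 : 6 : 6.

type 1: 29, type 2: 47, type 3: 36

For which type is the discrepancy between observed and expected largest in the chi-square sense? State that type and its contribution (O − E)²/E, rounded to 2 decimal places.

type 3, 0.86

Ratio total = 16. Expected counts: 112×4/16 = 28, 112×6/16 = 42, 112×6/16 = 42.
cat         O        E   (O−E)²/E
type 1     29       28      0.036
type 2     47       42      0.595
type 3     36       42      0.857
The largest term is for type 3: 0.86.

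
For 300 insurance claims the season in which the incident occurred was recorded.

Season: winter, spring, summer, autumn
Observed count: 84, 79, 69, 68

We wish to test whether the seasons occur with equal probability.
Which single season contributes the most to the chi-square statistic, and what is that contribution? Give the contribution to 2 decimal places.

Expected count for each of the 4 categories: 300/4 = 75.
winter: (84 − 75)²/75 = 81/75 = 1.080
spring: (79 − 75)²/75 = 16/75 = 0.213
summer: (69 − 75)²/75 = 36/75 = 0.480
autumn: (68 − 75)²/75 = 49/75 = 0.653
The largest term is for winter: 1.08.

winter, 1.08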